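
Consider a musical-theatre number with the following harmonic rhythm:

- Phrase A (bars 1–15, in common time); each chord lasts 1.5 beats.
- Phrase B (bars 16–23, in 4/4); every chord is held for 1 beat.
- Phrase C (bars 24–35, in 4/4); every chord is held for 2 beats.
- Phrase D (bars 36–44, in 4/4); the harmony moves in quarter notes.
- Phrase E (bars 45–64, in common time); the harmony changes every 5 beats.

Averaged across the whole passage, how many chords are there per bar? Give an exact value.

37/16 chords per bar

A: 15 × 4 = 60 beats ÷ 1.5 = 40 chords.
B: 8 × 4 = 32 beats ÷ 1 = 32 chords.
C: 12 × 4 = 48 beats ÷ 2 = 24 chords.
D: 9 × 4 = 36 beats ÷ 1 = 36 chords.
E: 20 × 4 = 80 beats ÷ 5 = 16 chords.
Overall: 148 chords over 64 bars → 148/64 = 37/16 chords per bar.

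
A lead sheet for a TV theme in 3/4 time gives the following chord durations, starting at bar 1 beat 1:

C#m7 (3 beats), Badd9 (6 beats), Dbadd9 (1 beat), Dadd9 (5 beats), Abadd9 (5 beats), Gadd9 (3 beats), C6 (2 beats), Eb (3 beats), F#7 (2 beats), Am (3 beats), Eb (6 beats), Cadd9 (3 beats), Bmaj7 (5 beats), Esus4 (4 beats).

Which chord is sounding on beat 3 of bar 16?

Beat 3 of bar 16 is beat (16−1)×3 + 3 = 48 overall.
Running totals: C#m7 ends at 3, Badd9 ends at 9, Dbadd9 ends at 10, Dadd9 ends at 15, Abadd9 ends at 20, Gadd9 ends at 23, C6 ends at 25, Eb ends at 28, F#7 ends at 30, Am ends at 33, Eb ends at 39, Cadd9 ends at 42, Bmaj7 ends at 47, Esus4 ends at 51.
Beat 48 falls within Esus4.

Esus4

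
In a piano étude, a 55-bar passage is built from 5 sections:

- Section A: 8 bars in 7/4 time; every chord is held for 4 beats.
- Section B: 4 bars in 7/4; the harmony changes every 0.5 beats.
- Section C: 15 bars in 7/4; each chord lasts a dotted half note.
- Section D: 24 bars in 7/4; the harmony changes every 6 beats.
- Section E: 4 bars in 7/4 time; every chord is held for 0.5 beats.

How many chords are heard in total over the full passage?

A has 56 beats and chords last 4 each, so 14 chords.
B has 28 beats and chords last 0.5 each, so 56 chords.
C has 105 beats and chords last 3 each, so 35 chords.
D has 168 beats and chords last 6 each, so 28 chords.
E has 28 beats and chords last 0.5 each, so 56 chords.
Total: 14 + 56 + 35 + 28 + 56 = 189.

189 chords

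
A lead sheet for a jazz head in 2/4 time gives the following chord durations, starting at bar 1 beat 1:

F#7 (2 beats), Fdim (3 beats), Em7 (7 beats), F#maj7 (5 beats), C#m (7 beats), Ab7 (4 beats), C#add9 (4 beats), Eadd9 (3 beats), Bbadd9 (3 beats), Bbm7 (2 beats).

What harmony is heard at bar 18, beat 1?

Eadd9

Beat 1 of bar 18 is beat (18−1)×2 + 1 = 35 overall.
Running totals: F#7 ends at 2, Fdim ends at 5, Em7 ends at 12, F#maj7 ends at 17, C#m ends at 24, Ab7 ends at 28, C#add9 ends at 32, Eadd9 ends at 35.
Beat 35 falls within Eadd9.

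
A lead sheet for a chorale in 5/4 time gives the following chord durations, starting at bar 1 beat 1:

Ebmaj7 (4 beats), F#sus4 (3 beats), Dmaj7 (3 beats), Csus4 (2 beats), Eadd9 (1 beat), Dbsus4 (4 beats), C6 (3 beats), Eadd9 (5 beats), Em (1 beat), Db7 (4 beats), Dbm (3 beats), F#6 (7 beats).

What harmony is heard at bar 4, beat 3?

C6

Beat 3 of bar 4 is beat (4−1)×5 + 3 = 18 overall.
Running totals: Ebmaj7 ends at 4, F#sus4 ends at 7, Dmaj7 ends at 10, Csus4 ends at 12, Eadd9 ends at 13, Dbsus4 ends at 17, C6 ends at 20.
Beat 18 falls within C6.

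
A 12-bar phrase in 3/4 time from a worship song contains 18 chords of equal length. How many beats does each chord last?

12 bars × 3 beats/bar = 36 beats total.
36 beats ÷ 18 chords = 2 beats per chord.
(That is a half note.)

2 beats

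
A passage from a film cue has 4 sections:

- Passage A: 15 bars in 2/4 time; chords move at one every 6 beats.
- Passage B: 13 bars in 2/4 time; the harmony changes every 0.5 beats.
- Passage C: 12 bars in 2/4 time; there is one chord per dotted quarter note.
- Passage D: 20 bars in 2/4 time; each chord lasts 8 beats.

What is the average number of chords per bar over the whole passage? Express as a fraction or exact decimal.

1.3 chords per bar

A: 15 × 2 = 30 beats ÷ 6 = 5 chords.
B: 13 × 2 = 26 beats ÷ 0.5 = 52 chords.
C: 12 × 2 = 24 beats ÷ 1.5 = 16 chords.
D: 20 × 2 = 40 beats ÷ 8 = 5 chords.
Overall: 78 chords over 60 bars → 78/60 = 1.3 chords per bar.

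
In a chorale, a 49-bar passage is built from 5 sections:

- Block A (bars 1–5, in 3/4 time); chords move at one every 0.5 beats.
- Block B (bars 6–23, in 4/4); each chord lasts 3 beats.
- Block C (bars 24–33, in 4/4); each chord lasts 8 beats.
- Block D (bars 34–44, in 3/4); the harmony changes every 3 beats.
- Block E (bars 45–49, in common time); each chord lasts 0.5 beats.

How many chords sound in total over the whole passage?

A: 5·3 = 15 beats, 15/0.5 = 30 chords.
B: 18·4 = 72 beats, 72/3 = 24 chords.
C: 10·4 = 40 beats, 40/8 = 5 chords.
D: 11·3 = 33 beats, 33/3 = 11 chords.
E: 5·4 = 20 beats, 20/0.5 = 40 chords.
Total: 30 + 24 + 5 + 11 + 40 = 110.

110 chords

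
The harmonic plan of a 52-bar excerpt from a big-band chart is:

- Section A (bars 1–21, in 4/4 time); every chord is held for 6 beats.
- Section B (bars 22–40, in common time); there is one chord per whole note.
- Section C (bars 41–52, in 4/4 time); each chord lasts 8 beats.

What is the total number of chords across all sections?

A: 21·4 = 84 beats, 84/6 = 14 chords.
B: 19·4 = 76 beats, 76/4 = 19 chords.
C: 12·4 = 48 beats, 48/8 = 6 chords.
Total: 14 + 19 + 6 = 39.

39 chords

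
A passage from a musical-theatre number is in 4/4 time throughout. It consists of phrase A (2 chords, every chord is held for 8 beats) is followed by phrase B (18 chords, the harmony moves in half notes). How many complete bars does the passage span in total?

A: 2 × 8 = 16 beats = 4 bars.
B: 18 × 2 = 36 beats = 9 bars.
Total: 4 + 9 = 13 bars.

13 bars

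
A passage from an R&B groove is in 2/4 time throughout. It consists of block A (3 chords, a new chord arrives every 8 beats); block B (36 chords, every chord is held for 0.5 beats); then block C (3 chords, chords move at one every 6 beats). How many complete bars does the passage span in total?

30 bars

A: 3 × 8 = 24 beats = 12 bars.
B: 36 × 0.5 = 18 beats = 9 bars.
C: 3 × 6 = 18 beats = 9 bars.
Total: 12 + 9 + 9 = 30 bars.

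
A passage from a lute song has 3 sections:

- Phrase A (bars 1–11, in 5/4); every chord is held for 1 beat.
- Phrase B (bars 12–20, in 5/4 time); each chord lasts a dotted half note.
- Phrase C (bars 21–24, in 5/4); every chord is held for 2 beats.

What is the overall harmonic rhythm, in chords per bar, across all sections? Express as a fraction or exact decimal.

10/3 chords per bar

A: 11 bars of 5 beats is 55 beats; at 1 beat each that's 55 chords.
B: 9 bars of 5 beats is 45 beats; at 3 beats each that's 15 chords.
C: 4 bars of 5 beats is 20 beats; at 2 beats each that's 10 chords.
Overall: 80 chords over 24 bars → 80/24 = 10/3 chords per bar.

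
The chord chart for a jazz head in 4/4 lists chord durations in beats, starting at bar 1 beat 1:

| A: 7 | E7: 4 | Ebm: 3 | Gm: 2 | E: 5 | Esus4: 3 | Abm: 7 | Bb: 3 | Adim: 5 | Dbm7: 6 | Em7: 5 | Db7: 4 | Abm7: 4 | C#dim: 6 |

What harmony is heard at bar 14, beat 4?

Abm7

Beat 4 of bar 14 is beat (14−1)×4 + 4 = 56 overall.
Running totals: A ends at 7, E7 ends at 11, Ebm ends at 14, Gm ends at 16, E ends at 21, Esus4 ends at 24, Abm ends at 31, Bb ends at 34, Adim ends at 39, Dbm7 ends at 45, Em7 ends at 50, Db7 ends at 54, Abm7 ends at 58.
Beat 56 falls within Abm7.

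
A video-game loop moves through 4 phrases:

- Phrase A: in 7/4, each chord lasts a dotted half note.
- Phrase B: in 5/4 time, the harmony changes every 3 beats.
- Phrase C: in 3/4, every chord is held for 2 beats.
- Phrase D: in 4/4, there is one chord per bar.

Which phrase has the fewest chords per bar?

A: 7 beats/bar ÷ 3 beats/chord = 7/3 chords/bar.
B: 5 beats/bar ÷ 3 beats/chord = 5/3 chords/bar.
C: 3 beats/bar ÷ 2 beats/chord = 1.5 chords/bar.
D: 4 beats/bar ÷ 4 beats/chord = 1 chord/bar.
Slowest is D at 1 chords/bar.

Phrase D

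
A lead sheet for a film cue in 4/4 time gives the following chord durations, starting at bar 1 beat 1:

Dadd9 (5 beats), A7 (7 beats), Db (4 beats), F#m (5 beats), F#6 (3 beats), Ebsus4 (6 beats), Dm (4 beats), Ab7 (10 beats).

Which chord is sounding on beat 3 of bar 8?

Dm

Beat 3 of bar 8 is beat (8−1)×4 + 3 = 31 overall.
Running totals: Dadd9 ends at 5, A7 ends at 12, Db ends at 16, F#m ends at 21, F#6 ends at 24, Ebsus4 ends at 30, Dm ends at 34.
Beat 31 falls within Dm.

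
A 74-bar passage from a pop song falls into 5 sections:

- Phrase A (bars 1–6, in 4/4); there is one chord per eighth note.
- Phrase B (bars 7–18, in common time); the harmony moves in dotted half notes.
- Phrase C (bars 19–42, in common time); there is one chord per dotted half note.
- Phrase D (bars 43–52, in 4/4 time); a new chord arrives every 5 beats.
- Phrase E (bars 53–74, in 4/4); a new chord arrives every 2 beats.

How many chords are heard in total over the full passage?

148 chords

A: 6 bars × 4 beats = 24 beats; 0.5 beats/chord → 48 chords.
B: 12 bars × 4 beats = 48 beats; 3 beats/chord → 16 chords.
C: 24 bars × 4 beats = 96 beats; 3 beats/chord → 32 chords.
D: 10 bars × 4 beats = 40 beats; 5 beats/chord → 8 chords.
E: 22 bars × 4 beats = 88 beats; 2 beats/chord → 44 chords.
Total: 48 + 16 + 32 + 8 + 44 = 148.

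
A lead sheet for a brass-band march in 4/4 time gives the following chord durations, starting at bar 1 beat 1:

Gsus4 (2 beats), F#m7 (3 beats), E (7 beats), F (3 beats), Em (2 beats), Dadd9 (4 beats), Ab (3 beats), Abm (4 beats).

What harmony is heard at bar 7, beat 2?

Beat 2 of bar 7 is beat (7−1)×4 + 2 = 26 overall.
Running totals: Gsus4 ends at 2, F#m7 ends at 5, E ends at 12, F ends at 15, Em ends at 17, Dadd9 ends at 21, Ab ends at 24, Abm ends at 28.
Beat 26 falls within Abm.

Abm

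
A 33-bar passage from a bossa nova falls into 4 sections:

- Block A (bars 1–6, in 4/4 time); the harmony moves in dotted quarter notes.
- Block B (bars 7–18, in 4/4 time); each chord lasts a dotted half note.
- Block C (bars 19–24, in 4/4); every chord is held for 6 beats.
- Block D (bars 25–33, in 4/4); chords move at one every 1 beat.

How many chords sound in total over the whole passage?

72 chords

A: 6 bars × 4 beats = 24 beats; 1.5 beats/chord → 16 chords.
B: 12 bars × 4 beats = 48 beats; 3 beats/chord → 16 chords.
C: 6 bars × 4 beats = 24 beats; 6 beats/chord → 4 chords.
D: 9 bars × 4 beats = 36 beats; 1 beat/chord → 36 chords.
Total: 16 + 16 + 4 + 36 = 72.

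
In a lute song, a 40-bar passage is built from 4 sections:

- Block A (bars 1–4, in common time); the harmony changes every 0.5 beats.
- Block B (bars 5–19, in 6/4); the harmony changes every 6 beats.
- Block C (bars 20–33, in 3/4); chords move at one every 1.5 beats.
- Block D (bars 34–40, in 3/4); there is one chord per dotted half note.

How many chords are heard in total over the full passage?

82 chords

A: 4·4 = 16 beats, 16/0.5 = 32 chords.
B: 15·6 = 90 beats, 90/6 = 15 chords.
C: 14·3 = 42 beats, 42/1.5 = 28 chords.
D: 7·3 = 21 beats, 21/3 = 7 chords.
Total: 32 + 15 + 28 + 7 = 82.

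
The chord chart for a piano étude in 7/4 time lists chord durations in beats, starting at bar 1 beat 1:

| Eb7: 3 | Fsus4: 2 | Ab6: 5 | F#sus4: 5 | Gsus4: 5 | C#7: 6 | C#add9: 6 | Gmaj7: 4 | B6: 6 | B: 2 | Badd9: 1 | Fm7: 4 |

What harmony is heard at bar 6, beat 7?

B6

Beat 7 of bar 6 is beat (6−1)×7 + 7 = 42 overall.
Running totals: Eb7 ends at 3, Fsus4 ends at 5, Ab6 ends at 10, F#sus4 ends at 15, Gsus4 ends at 20, C#7 ends at 26, C#add9 ends at 32, Gmaj7 ends at 36, B6 ends at 42.
Beat 42 falls within B6.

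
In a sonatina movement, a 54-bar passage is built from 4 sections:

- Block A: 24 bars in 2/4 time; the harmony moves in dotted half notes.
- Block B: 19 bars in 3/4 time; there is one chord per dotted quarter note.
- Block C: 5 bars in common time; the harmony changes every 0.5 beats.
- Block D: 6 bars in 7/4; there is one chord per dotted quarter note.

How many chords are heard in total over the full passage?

122 chords

A has 48 beats and chords last 3 each, so 16 chords.
B has 57 beats and chords last 1.5 each, so 38 chords.
C has 20 beats and chords last 0.5 each, so 40 chords.
D has 42 beats and chords last 1.5 each, so 28 chords.
Total: 16 + 38 + 40 + 28 = 122.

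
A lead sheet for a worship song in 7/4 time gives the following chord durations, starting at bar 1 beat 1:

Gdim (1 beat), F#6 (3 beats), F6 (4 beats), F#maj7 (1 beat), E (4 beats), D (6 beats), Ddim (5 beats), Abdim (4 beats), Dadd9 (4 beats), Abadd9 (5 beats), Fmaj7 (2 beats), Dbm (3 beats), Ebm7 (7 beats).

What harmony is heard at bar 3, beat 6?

Beat 6 of bar 3 is beat (3−1)×7 + 6 = 20 overall.
Running totals: Gdim ends at 1, F#6 ends at 4, F6 ends at 8, F#maj7 ends at 9, E ends at 13, D ends at 19, Ddim ends at 24.
Beat 20 falls within Ddim.

Ddim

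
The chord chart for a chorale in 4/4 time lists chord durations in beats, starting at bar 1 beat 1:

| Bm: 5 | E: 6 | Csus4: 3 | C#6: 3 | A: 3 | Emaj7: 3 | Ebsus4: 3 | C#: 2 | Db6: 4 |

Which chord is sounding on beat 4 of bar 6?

Beat 4 of bar 6 is beat (6−1)×4 + 4 = 24 overall.
Running totals: Bm ends at 5, E ends at 11, Csus4 ends at 14, C#6 ends at 17, A ends at 20, Emaj7 ends at 23, Ebsus4 ends at 26.
Beat 24 falls within Ebsus4.

Ebsus4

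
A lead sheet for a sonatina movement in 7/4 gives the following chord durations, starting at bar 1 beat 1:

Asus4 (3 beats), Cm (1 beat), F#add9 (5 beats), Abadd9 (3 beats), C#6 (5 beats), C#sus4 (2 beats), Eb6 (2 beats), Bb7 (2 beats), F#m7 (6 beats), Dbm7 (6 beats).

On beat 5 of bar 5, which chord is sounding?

Beat 5 of bar 5 is beat (5−1)×7 + 5 = 33 overall.
Running totals: Asus4 ends at 3, Cm ends at 4, F#add9 ends at 9, Abadd9 ends at 12, C#6 ends at 17, C#sus4 ends at 19, Eb6 ends at 21, Bb7 ends at 23, F#m7 ends at 29, Dbm7 ends at 35.
Beat 33 falls within Dbm7.

Dbm7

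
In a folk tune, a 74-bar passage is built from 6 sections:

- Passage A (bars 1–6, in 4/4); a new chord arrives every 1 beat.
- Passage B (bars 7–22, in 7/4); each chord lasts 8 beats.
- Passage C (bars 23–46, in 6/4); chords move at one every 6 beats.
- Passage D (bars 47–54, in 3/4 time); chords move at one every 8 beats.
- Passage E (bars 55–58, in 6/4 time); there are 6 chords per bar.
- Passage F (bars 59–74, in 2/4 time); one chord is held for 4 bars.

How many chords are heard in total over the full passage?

A: 6·4 = 24 beats, 24/1 = 24 chords.
B: 16·7 = 112 beats, 112/8 = 14 chords.
C: 24·6 = 144 beats, 144/6 = 24 chords.
D: 8·3 = 24 beats, 24/8 = 3 chords.
E: 4·6 = 24 beats, 24/1 = 24 chords.
F: 16·2 = 32 beats, 32/8 = 4 chords.
Total: 24 + 14 + 24 + 3 + 24 + 4 = 93.

93 chords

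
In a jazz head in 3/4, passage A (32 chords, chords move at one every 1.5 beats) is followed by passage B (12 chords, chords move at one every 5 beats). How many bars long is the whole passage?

36 bars

A: 32 × 1.5 = 48 beats = 16 bars.
B: 12 × 5 = 60 beats = 20 bars.
Total: 16 + 20 = 36 bars.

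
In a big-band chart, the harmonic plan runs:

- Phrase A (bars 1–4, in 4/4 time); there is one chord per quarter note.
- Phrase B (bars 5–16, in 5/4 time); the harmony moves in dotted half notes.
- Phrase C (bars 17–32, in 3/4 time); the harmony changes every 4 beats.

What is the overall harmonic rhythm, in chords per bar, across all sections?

A: 4 × 4 = 16 beats ÷ 1 = 16 chords.
B: 12 × 5 = 60 beats ÷ 3 = 20 chords.
C: 16 × 3 = 48 beats ÷ 4 = 12 chords.
Overall: 48 chords over 32 bars → 48/32 = 1.5 chords per bar.

1.5 chords per bar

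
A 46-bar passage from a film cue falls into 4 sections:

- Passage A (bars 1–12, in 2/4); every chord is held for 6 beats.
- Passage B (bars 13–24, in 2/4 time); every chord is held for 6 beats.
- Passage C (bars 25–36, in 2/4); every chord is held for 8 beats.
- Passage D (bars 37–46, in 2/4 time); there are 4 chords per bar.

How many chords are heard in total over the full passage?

51 chords

A: 12·2 = 24 beats, 24/6 = 4 chords.
B: 12·2 = 24 beats, 24/6 = 4 chords.
C: 12·2 = 24 beats, 24/8 = 3 chords.
D: 10·2 = 20 beats, 20/0.5 = 40 chords.
Total: 4 + 4 + 3 + 40 = 51.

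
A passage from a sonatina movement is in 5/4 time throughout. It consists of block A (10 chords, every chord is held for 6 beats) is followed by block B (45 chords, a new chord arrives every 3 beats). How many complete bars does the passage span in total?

A: 10 × 6 = 60 beats = 12 bars.
B: 45 × 3 = 135 beats = 27 bars.
Total: 12 + 27 = 39 bars.

39 bars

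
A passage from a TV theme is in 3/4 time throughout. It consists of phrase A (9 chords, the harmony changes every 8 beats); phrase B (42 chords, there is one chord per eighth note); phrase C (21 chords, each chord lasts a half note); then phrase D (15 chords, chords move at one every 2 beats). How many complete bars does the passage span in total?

A: 9 × 8 = 72 beats = 24 bars.
B: 42 × 0.5 = 21 beats = 7 bars.
C: 21 × 2 = 42 beats = 14 bars.
D: 15 × 2 = 30 beats = 10 bars.
Total: 24 + 7 + 14 + 10 = 55 bars.

55 bars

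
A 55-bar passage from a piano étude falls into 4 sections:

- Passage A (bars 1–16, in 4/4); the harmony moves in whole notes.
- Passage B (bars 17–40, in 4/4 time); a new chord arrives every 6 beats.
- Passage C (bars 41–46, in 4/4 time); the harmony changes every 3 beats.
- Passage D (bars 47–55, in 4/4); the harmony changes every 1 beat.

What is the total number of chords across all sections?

A: 16·4 = 64 beats, 64/4 = 16 chords.
B: 24·4 = 96 beats, 96/6 = 16 chords.
C: 6·4 = 24 beats, 24/3 = 8 chords.
D: 9·4 = 36 beats, 36/1 = 36 chords.
Total: 16 + 16 + 8 + 36 = 76.

76 chords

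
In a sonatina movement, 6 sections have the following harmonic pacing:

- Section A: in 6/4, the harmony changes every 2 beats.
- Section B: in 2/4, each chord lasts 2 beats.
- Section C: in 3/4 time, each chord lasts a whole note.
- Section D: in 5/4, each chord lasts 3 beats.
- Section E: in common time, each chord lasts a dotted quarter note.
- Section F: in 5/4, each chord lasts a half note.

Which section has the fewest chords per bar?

A: 6/2 = 3 chords/bar.
B: 2/2 = 1 chord/bar.
C: 3/4 = 0.75 chords/bar.
D: 5/3 = 5/3 chords/bar.
E: 4/1.5 = 8/3 chords/bar.
F: 5/2 = 2.5 chords/bar.
Slowest is C at 0.75 chords/bar.

Section C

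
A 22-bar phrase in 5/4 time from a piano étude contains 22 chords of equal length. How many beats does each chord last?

5 beats

22 bars × 5 beats/bar = 110 beats total.
110 beats ÷ 22 chords = 5 beats per chord.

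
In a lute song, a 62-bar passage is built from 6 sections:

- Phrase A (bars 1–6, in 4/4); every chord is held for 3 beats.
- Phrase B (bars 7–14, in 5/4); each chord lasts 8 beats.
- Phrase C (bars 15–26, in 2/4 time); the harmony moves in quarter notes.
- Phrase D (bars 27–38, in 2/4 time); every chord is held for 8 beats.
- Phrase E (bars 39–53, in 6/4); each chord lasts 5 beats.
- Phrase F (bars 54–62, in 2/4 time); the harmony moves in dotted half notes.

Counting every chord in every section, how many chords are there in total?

A: 6·4 = 24 beats, 24/3 = 8 chords.
B: 8·5 = 40 beats, 40/8 = 5 chords.
C: 12·2 = 24 beats, 24/1 = 24 chords.
D: 12·2 = 24 beats, 24/8 = 3 chords.
E: 15·6 = 90 beats, 90/5 = 18 chords.
F: 9·2 = 18 beats, 18/3 = 6 chords.
Total: 8 + 5 + 24 + 3 + 18 + 6 = 64.

64 chords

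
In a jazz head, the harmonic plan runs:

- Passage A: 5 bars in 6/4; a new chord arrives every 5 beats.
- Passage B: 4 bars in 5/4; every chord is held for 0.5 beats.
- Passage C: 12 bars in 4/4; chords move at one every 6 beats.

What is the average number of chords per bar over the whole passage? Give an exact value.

A: 5 bars of 6 beats is 30 beats; at 5 beats each that's 6 chords.
B: 4 bars of 5 beats is 20 beats; at 0.5 beats each that's 40 chords.
C: 12 bars of 4 beats is 48 beats; at 6 beats each that's 8 chords.
Overall: 54 chords over 21 bars → 54/21 = 18/7 chords per bar.

18/7 chords per bar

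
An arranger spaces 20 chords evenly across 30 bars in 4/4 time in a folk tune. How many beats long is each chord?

6 beats

30 bars × 4 beats/bar = 120 beats total.
120 beats ÷ 20 chords = 6 beats per chord.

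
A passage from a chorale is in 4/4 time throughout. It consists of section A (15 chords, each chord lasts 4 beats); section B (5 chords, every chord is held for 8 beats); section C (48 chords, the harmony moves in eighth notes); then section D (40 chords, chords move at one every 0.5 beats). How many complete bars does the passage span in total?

A: 15 × 4 = 60 beats = 15 bars.
B: 5 × 8 = 40 beats = 10 bars.
C: 48 × 0.5 = 24 beats = 6 bars.
D: 40 × 0.5 = 20 beats = 5 bars.
Total: 15 + 10 + 6 + 5 = 36 bars.

36 bars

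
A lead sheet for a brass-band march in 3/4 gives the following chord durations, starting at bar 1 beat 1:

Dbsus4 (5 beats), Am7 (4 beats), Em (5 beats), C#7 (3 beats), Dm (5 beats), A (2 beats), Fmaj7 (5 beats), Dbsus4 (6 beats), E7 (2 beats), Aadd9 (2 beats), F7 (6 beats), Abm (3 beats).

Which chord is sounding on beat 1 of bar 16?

Abm

Beat 1 of bar 16 is beat (16−1)×3 + 1 = 46 overall.
Running totals: Dbsus4 ends at 5, Am7 ends at 9, Em ends at 14, C#7 ends at 17, Dm ends at 22, A ends at 24, Fmaj7 ends at 29, Dbsus4 ends at 35, E7 ends at 37, Aadd9 ends at 39, F7 ends at 45, Abm ends at 48.
Beat 46 falls within Abm.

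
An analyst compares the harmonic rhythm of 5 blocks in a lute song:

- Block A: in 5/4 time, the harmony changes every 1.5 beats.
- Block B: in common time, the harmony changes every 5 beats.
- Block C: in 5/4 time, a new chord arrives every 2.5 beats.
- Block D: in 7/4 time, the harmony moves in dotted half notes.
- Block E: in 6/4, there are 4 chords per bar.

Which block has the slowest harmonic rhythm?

Block B

A: 5 beats/bar ÷ 1.5 beats/chord = 10/3 chords/bar.
B: 4 beats/bar ÷ 5 beats/chord = 0.8 chords/bar.
C: 5 beats/bar ÷ 2.5 beats/chord = 2 chords/bar.
D: 7 beats/bar ÷ 3 beats/chord = 7/3 chords/bar.
E: 6 beats/bar ÷ 1.5 beats/chord = 4 chords/bar.
Slowest is B at 0.8 chords/bar.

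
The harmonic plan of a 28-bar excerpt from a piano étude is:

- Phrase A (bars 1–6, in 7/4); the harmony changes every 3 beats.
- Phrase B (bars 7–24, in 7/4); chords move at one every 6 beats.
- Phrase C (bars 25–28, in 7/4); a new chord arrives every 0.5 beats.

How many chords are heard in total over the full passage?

A: 6 bars × 7 beats = 42 beats; 3 beats/chord → 14 chords.
B: 18 bars × 7 beats = 126 beats; 6 beats/chord → 21 chords.
C: 4 bars × 7 beats = 28 beats; 0.5 beats/chord → 56 chords.
Total: 14 + 21 + 56 = 91.

91 chords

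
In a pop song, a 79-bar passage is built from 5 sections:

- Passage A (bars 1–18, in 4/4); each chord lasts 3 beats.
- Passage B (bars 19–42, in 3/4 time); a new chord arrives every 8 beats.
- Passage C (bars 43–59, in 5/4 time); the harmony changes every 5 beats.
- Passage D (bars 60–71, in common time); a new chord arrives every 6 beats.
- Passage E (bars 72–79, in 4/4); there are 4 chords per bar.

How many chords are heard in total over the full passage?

A: 18·4 = 72 beats, 72/3 = 24 chords.
B: 24·3 = 72 beats, 72/8 = 9 chords.
C: 17·5 = 85 beats, 85/5 = 17 chords.
D: 12·4 = 48 beats, 48/6 = 8 chords.
E: 8·4 = 32 beats, 32/1 = 32 chords.
Total: 24 + 9 + 17 + 8 + 32 = 90.

90 chords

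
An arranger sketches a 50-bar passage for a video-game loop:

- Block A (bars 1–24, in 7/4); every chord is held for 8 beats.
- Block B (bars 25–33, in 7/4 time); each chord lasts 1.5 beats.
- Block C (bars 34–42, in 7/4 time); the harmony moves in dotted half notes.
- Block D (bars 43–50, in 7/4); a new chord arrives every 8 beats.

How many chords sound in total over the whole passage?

A has 168 beats and chords last 8 each, so 21 chords.
B has 63 beats and chords last 1.5 each, so 42 chords.
C has 63 beats and chords last 3 each, so 21 chords.
D has 56 beats and chords last 8 each, so 7 chords.
Total: 21 + 42 + 21 + 7 = 91.

91 chords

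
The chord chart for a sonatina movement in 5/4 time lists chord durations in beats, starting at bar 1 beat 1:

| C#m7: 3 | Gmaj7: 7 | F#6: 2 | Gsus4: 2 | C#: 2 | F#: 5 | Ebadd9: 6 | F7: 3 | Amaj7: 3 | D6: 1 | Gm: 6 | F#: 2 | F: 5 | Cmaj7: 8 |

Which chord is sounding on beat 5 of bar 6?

Beat 5 of bar 6 is beat (6−1)×5 + 5 = 30 overall.
Running totals: C#m7 ends at 3, Gmaj7 ends at 10, F#6 ends at 12, Gsus4 ends at 14, C# ends at 16, F# ends at 21, Ebadd9 ends at 27, F7 ends at 30.
Beat 30 falls within F7.

F7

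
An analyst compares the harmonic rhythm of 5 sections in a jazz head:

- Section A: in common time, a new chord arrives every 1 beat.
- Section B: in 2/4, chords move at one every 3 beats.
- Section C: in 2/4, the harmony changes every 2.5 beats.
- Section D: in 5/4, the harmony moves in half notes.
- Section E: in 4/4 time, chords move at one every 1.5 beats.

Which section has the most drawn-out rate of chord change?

A: 4 beats/bar ÷ 1 beat/chord = 4 chords/bar.
B: 2 beats/bar ÷ 3 beats/chord = 2/3 chords/bar.
C: 2 beats/bar ÷ 2.5 beats/chord = 0.8 chords/bar.
D: 5 beats/bar ÷ 2 beats/chord = 2.5 chords/bar.
E: 4 beats/bar ÷ 1.5 beats/chord = 8/3 chords/bar.
Slowest is B at 2/3 chords/bar.

Section B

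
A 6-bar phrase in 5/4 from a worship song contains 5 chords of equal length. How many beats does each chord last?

6 bars × 5 beats/bar = 30 beats total.
30 beats ÷ 5 chords = 6 beats per chord.

6 beats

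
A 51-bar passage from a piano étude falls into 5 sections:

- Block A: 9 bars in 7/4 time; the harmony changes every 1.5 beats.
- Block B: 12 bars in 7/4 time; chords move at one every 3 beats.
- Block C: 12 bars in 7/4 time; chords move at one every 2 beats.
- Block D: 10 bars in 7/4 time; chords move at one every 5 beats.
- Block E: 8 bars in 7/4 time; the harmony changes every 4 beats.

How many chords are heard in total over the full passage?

140 chords

A: 9 bars × 7 beats = 63 beats; 1.5 beats/chord → 42 chords.
B: 12 bars × 7 beats = 84 beats; 3 beats/chord → 28 chords.
C: 12 bars × 7 beats = 84 beats; 2 beats/chord → 42 chords.
D: 10 bars × 7 beats = 70 beats; 5 beats/chord → 14 chords.
E: 8 bars × 7 beats = 56 beats; 4 beats/chord → 14 chords.
Total: 42 + 28 + 42 + 14 + 14 = 140.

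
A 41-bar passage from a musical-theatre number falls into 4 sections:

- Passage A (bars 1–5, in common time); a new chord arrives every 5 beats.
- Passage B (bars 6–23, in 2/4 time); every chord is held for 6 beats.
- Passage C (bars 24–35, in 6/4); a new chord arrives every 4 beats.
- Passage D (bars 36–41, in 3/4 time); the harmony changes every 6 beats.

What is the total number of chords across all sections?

A has 20 beats and chords last 5 each, so 4 chords.
B has 36 beats and chords last 6 each, so 6 chords.
C has 72 beats and chords last 4 each, so 18 chords.
D has 18 beats and chords last 6 each, so 3 chords.
Total: 4 + 6 + 18 + 3 = 31.

31 chords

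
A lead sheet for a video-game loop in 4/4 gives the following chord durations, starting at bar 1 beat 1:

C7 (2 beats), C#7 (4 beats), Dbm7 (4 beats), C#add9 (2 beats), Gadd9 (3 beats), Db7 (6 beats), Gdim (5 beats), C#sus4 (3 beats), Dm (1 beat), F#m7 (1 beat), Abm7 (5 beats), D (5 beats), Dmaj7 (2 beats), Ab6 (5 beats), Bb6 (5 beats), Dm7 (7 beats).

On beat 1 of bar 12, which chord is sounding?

Beat 1 of bar 12 is beat (12−1)×4 + 1 = 45 overall.
Running totals: C7 ends at 2, C#7 ends at 6, Dbm7 ends at 10, C#add9 ends at 12, Gadd9 ends at 15, Db7 ends at 21, Gdim ends at 26, C#sus4 ends at 29, Dm ends at 30, F#m7 ends at 31, Abm7 ends at 36, D ends at 41, Dmaj7 ends at 43, Ab6 ends at 48.
Beat 45 falls within Ab6.

Ab6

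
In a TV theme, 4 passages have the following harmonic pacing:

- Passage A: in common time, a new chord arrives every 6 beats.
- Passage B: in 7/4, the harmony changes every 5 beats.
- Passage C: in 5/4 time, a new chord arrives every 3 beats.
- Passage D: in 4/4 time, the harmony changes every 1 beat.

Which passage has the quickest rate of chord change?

Passage D

A: 4/6 = 2/3 chords/bar.
B: 7/5 = 1.4 chords/bar.
C: 5/3 = 5/3 chords/bar.
D: 4/1 = 4 chords/bar.
Fastest is D at 4 chords/bar.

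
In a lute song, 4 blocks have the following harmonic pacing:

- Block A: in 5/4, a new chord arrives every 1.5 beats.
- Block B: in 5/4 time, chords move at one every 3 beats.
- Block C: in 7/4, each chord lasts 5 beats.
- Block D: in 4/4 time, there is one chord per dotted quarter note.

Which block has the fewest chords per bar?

A: 5/1.5 = 10/3 chords/bar.
B: 5/3 = 5/3 chords/bar.
C: 7/5 = 1.4 chords/bar.
D: 4/1.5 = 8/3 chords/bar.
Slowest is C at 1.4 chords/bar.

Block C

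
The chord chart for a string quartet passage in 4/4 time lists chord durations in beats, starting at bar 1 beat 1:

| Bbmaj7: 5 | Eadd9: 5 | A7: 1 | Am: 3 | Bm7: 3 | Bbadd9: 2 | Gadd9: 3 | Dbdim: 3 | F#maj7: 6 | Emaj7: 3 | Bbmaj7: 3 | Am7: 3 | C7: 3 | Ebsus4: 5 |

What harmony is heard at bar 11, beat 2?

C7

Beat 2 of bar 11 is beat (11−1)×4 + 2 = 42 overall.
Running totals: Bbmaj7 ends at 5, Eadd9 ends at 10, A7 ends at 11, Am ends at 14, Bm7 ends at 17, Bbadd9 ends at 19, Gadd9 ends at 22, Dbdim ends at 25, F#maj7 ends at 31, Emaj7 ends at 34, Bbmaj7 ends at 37, Am7 ends at 40, C7 ends at 43.
Beat 42 falls within C7.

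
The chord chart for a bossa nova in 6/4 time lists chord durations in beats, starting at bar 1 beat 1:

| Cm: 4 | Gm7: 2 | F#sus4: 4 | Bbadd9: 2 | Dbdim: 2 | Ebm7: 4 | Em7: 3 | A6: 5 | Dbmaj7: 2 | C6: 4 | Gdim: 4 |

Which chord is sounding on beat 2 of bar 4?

Beat 2 of bar 4 is beat (4−1)×6 + 2 = 20 overall.
Running totals: Cm ends at 4, Gm7 ends at 6, F#sus4 ends at 10, Bbadd9 ends at 12, Dbdim ends at 14, Ebm7 ends at 18, Em7 ends at 21.
Beat 20 falls within Em7.

Em7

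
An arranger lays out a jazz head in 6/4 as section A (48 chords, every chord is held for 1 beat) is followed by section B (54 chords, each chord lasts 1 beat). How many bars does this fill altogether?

17 bars

A: 48 × 1 = 48 beats = 8 bars.
B: 54 × 1 = 54 beats = 9 bars.
Total: 8 + 9 = 17 bars.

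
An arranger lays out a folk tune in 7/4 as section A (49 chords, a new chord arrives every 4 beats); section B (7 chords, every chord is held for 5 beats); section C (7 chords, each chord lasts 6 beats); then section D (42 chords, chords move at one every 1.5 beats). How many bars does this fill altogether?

A: 49 × 4 = 196 beats = 28 bars.
B: 7 × 5 = 35 beats = 5 bars.
C: 7 × 6 = 42 beats = 6 bars.
D: 42 × 1.5 = 63 beats = 9 bars.
Total: 28 + 5 + 6 + 9 = 48 bars.

48 bars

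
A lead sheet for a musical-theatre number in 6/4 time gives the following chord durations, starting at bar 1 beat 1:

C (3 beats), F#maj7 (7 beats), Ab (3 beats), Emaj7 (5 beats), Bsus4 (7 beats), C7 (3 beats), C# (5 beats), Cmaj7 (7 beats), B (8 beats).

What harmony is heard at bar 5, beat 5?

C#

Beat 5 of bar 5 is beat (5−1)×6 + 5 = 29 overall.
Running totals: C ends at 3, F#maj7 ends at 10, Ab ends at 13, Emaj7 ends at 18, Bsus4 ends at 25, C7 ends at 28, C# ends at 33.
Beat 29 falls within C#.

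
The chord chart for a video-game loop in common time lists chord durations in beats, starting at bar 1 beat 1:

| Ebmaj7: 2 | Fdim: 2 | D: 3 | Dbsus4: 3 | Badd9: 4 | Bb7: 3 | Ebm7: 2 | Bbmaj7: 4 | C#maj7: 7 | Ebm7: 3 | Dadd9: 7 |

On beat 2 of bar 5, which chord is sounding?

Beat 2 of bar 5 is beat (5−1)×4 + 2 = 18 overall.
Running totals: Ebmaj7 ends at 2, Fdim ends at 4, D ends at 7, Dbsus4 ends at 10, Badd9 ends at 14, Bb7 ends at 17, Ebm7 ends at 19.
Beat 18 falls within Ebm7.

Ebm7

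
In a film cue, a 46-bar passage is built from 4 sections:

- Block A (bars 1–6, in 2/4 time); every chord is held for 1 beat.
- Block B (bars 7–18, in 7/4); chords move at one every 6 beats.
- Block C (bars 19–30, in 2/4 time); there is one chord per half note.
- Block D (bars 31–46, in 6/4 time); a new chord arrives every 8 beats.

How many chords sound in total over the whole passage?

A has 12 beats and chords last 1 each, so 12 chords.
B has 84 beats and chords last 6 each, so 14 chords.
C has 24 beats and chords last 2 each, so 12 chords.
D has 96 beats and chords last 8 each, so 12 chords.
Total: 12 + 14 + 12 + 12 = 50.

50 chords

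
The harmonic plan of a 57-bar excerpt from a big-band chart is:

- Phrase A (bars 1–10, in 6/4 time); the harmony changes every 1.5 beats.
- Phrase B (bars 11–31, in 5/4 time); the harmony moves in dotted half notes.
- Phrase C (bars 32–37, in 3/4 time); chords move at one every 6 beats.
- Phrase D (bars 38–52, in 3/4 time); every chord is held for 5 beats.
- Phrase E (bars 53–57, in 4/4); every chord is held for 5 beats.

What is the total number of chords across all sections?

91 chords

A has 60 beats and chords last 1.5 each, so 40 chords.
B has 105 beats and chords last 3 each, so 35 chords.
C has 18 beats and chords last 6 each, so 3 chords.
D has 45 beats and chords last 5 each, so 9 chords.
E has 20 beats and chords last 5 each, so 4 chords.
Total: 40 + 35 + 3 + 9 + 4 = 91.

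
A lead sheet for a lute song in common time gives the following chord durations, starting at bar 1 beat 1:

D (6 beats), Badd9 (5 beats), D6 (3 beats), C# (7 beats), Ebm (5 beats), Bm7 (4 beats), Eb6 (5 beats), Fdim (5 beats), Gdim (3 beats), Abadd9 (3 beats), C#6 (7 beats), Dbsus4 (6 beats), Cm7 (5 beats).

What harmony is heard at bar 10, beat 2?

Beat 2 of bar 10 is beat (10−1)×4 + 2 = 38 overall.
Running totals: D ends at 6, Badd9 ends at 11, D6 ends at 14, C# ends at 21, Ebm ends at 26, Bm7 ends at 30, Eb6 ends at 35, Fdim ends at 40.
Beat 38 falls within Fdim.

Fdim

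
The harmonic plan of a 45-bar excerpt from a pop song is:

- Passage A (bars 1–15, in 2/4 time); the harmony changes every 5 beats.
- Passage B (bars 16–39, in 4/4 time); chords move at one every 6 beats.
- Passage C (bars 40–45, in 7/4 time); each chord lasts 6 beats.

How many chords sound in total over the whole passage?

29 chords

A has 30 beats and chords last 5 each, so 6 chords.
B has 96 beats and chords last 6 each, so 16 chords.
C has 42 beats and chords last 6 each, so 7 chords.
Total: 6 + 16 + 7 = 29.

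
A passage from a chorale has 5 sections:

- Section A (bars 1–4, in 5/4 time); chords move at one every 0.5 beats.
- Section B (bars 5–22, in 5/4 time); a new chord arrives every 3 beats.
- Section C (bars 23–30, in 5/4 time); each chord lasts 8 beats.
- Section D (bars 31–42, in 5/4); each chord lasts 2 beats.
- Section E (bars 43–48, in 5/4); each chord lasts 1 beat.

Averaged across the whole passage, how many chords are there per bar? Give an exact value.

45/16 chords per bar

A: 4 bars of 5 beats is 20 beats; at 0.5 beats each that's 40 chords.
B: 18 bars of 5 beats is 90 beats; at 3 beats each that's 30 chords.
C: 8 bars of 5 beats is 40 beats; at 8 beats each that's 5 chords.
D: 12 bars of 5 beats is 60 beats; at 2 beats each that's 30 chords.
E: 6 bars of 5 beats is 30 beats; at 1 beat each that's 30 chords.
Overall: 135 chords over 48 bars → 135/48 = 45/16 chords per bar.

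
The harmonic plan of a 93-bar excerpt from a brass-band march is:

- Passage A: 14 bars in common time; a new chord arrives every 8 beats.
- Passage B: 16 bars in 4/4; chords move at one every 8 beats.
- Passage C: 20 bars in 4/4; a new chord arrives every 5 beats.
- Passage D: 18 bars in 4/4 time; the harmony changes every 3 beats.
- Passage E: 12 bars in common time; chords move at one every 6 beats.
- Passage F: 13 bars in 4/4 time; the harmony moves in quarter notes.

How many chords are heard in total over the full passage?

115 chords

A: 14·4 = 56 beats, 56/8 = 7 chords.
B: 16·4 = 64 beats, 64/8 = 8 chords.
C: 20·4 = 80 beats, 80/5 = 16 chords.
D: 18·4 = 72 beats, 72/3 = 24 chords.
E: 12·4 = 48 beats, 48/6 = 8 chords.
F: 13·4 = 52 beats, 52/1 = 52 chords.
Total: 7 + 8 + 16 + 24 + 8 + 52 = 115.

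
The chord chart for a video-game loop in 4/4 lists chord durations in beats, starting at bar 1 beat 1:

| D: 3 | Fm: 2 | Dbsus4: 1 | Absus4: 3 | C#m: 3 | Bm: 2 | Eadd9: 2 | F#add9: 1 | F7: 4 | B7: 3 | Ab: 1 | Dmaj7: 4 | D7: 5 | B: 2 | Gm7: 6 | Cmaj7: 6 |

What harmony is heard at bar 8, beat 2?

D7

Beat 2 of bar 8 is beat (8−1)×4 + 2 = 30 overall.
Running totals: D ends at 3, Fm ends at 5, Dbsus4 ends at 6, Absus4 ends at 9, C#m ends at 12, Bm ends at 14, Eadd9 ends at 16, F#add9 ends at 17, F7 ends at 21, B7 ends at 24, Ab ends at 25, Dmaj7 ends at 29, D7 ends at 34.
Beat 30 falls within D7.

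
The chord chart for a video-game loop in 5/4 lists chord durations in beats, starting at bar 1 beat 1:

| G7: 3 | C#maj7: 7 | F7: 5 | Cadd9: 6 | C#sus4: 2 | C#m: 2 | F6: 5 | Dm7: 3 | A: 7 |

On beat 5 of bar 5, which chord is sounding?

C#m

Beat 5 of bar 5 is beat (5−1)×5 + 5 = 25 overall.
Running totals: G7 ends at 3, C#maj7 ends at 10, F7 ends at 15, Cadd9 ends at 21, C#sus4 ends at 23, C#m ends at 25.
Beat 25 falls within C#m.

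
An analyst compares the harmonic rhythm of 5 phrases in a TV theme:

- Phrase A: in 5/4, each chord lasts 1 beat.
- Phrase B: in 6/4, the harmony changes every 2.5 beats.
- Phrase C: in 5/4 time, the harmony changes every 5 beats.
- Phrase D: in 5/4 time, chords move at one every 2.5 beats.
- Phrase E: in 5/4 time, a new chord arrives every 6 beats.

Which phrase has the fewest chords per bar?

A: 5/1 = 5 chords/bar.
B: 6/2.5 = 2.4 chords/bar.
C: 5/5 = 1 chord/bar.
D: 5/2.5 = 2 chords/bar.
E: 5/6 = 5/6 chords/bar.
Slowest is E at 5/6 chords/bar.

Phrase E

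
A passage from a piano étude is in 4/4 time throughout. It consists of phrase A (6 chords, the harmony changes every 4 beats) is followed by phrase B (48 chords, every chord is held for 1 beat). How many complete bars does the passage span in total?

18 bars

A: 6 × 4 = 24 beats = 6 bars.
B: 48 × 1 = 48 beats = 12 bars.
Total: 6 + 12 = 18 bars.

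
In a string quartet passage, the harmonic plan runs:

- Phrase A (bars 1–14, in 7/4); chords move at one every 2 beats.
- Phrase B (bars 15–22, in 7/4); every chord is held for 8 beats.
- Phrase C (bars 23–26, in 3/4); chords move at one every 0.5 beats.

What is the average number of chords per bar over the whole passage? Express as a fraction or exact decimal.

40/13 chords per bar

A: 14 × 7 = 98 beats ÷ 2 = 49 chords.
B: 8 × 7 = 56 beats ÷ 8 = 7 chords.
C: 4 × 3 = 12 beats ÷ 0.5 = 24 chords.
Overall: 80 chords over 26 bars → 80/26 = 40/13 chords per bar.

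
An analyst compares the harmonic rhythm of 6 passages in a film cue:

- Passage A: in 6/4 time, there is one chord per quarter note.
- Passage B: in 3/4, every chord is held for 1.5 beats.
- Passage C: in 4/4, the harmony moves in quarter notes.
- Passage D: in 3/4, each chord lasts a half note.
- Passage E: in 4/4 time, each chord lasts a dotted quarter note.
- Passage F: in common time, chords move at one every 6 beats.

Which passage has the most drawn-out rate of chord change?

A: each chord is 1 beat in 6/4, so 6 per bar.
B: each chord is 1.5 beats in 3/4, so 2 per bar.
C: each chord is 1 beat in 4/4, so 4 per bar.
D: each chord is 2 beats in 3/4, so 1.5 per bar.
E: each chord is 1.5 beats in 4/4, so 8/3 per bar.
F: each chord is 6 beats in 4/4, so 2/3 per bar.
Slowest is F at 2/3 chords/bar.

Passage F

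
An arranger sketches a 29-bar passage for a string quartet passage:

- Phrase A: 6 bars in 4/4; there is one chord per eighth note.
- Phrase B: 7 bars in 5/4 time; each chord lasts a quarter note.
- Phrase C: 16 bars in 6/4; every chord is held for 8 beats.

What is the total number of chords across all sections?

95 chords

A: 6 bars × 4 beats = 24 beats; 0.5 beats/chord → 48 chords.
B: 7 bars × 5 beats = 35 beats; 1 beat/chord → 35 chords.
C: 16 bars × 6 beats = 96 beats; 8 beats/chord → 12 chords.
Total: 48 + 35 + 12 = 95.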